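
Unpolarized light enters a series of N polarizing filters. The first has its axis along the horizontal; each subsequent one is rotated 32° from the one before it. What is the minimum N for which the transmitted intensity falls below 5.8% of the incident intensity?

N = 8

First polarizer halves the unpolarized light: factor 1/2.
Each further stage multiplies by cos²(32°) = 0.7192.
After N polarizers: T = 0.5·0.7192^(N−1). Require T < 0.058 ⇒ N−1 > ln(0.058/0.5)/ln(0.7192) = 6.53, so N−1 ≥ 7 and N = 8.
Check: N=8 gives T = 0.04976 < 0.058; N=7 gives T = 0.06919.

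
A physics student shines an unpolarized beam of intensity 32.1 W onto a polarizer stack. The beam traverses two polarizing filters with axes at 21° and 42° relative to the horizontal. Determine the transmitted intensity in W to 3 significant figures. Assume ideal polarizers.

I ≈ 14.0 W

Unpolarized light through the first polarizer → I₁ = 32.1 W/2 = 16.05 W, polarized at 21°.
I₂ = I₁ · cos²(21°) = 16.05 · 0.8716 = 13.99 W.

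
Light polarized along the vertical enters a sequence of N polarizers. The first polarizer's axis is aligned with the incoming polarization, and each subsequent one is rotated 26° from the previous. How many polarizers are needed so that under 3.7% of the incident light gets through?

First polarizer is aligned with the polarization: full transmission.
Each further stage multiplies by cos²(26°) = 0.8078.
After N polarizers: T = 0.8078^(N−1). Require T < 0.037 ⇒ N−1 > ln(0.037)/ln(0.8078) = 15.45, so N−1 ≥ 16 and N = 17.
Check: N=17 gives T = 0.03289 < 0.037; N=16 gives T = 0.04072.

N = 17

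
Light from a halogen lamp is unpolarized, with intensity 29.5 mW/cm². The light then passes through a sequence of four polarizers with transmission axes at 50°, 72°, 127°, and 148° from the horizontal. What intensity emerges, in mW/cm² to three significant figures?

Unpolarized light through the first polarizer → I₁ = 29.5 mW/cm²/2 = 14.75 mW/cm², polarized at 50°.
I₂ = I₁ · cos²(22°) = 14.75 · 0.8597 = 12.68 mW/cm².
I₃ = I₂ · cos²(55°) = 12.68 · 0.329 = 4.172 mW/cm².
I₄ = I₃ · cos²(21°) = 4.172 · 0.8716 = 3.636 mW/cm².

I ≈ 3.64 mW/cm²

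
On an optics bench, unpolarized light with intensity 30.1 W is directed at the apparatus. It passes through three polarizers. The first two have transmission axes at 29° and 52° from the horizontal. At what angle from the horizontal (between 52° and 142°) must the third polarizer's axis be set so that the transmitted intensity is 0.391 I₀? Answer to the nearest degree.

θ ≈ 68°

Unpolarized light through the first polarizer → I₁ = ½ I₀, now polarized at 29°.
I₂ = I₁ cos²(52° − 29°) = 0.5 I₀ · cos²(23°) = 0.4237 I₀.
Need I₃/I₀ = 0.391, so cos²(θ − 52°) = 0.391 / 0.4237 = 0.9229.
θ − 52° = arccos(√0.9229) = 16.1°, giving θ ≈ 52 + 16.1 = 68.1°.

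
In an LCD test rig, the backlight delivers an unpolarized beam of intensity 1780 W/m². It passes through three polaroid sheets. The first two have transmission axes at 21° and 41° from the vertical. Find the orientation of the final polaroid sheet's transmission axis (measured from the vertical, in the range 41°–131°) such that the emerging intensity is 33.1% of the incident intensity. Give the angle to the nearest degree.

θ ≈ 71°

Unpolarized light through the first polarizer → I₁ = ½ I₀, now polarized at 21°.
I₂ = I₁ cos²(41° − 21°) = 0.5 I₀ · cos²(20°) = 0.4415 I₀.
Need I₃/I₀ = 0.331, so cos²(θ − 41°) = 0.331 / 0.4415 = 0.7497.
θ − 41° = arccos(√0.7497) = 30.0°, giving θ ≈ 41 + 30.0 = 71.0°.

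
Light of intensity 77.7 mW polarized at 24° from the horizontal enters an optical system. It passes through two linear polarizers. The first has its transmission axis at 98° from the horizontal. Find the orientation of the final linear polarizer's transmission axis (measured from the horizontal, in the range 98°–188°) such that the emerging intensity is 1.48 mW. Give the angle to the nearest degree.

I₁ = I₀ cos²(98° − 24°) = I₀ cos²(74°) = 0.07598 I₀.
Target fraction: 1.48 / 77.7 mW = 0.01905 of I₀.
Need I₂/I₀ = 0.01905, so cos²(θ − 98°) = 0.01905 / 0.07598 = 0.2507.
θ − 98° = arccos(√0.2507) = 60.0°, giving θ ≈ 98 + 60.0 = 158.0°.

θ ≈ 158°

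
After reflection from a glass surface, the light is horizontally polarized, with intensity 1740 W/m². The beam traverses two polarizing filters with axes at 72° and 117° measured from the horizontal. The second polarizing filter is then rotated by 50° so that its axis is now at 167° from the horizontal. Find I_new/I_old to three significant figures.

Before rotation:
By Malus's law, I₁ = I₀ cos²(72° − 0°) = I₀ cos²(72°) = 0.09549 I₀.
I₂ = I₁ cos²(117° − 72°) = 0.09549 I₀ · cos²(45°) = 0.04775 I₀.
After rotation:
I₁ = I₀ cos²(72° − 0°) = I₀ cos²(72°) = 0.09549 I₀.
Angle between axes 1 and 2: 85°. I₂ = 0.09549 I₀ · cos²(85°) = 0.0007254 I₀.
Ratio = 0.0007254 / 0.04775 = 0.01519.

I_new/I_old ≈ 0.0152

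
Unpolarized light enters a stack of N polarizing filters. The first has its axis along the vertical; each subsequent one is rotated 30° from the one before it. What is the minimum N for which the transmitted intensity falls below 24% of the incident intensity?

N = 4

First polarizer halves the unpolarized light: factor 1/2.
Each further stage multiplies by cos²(30°) = 0.75.
After N polarizers: T = 0.5·0.75^(N−1). Require T < 0.24 ⇒ N−1 > ln(0.24/0.5)/ln(0.75) = 2.55, so N−1 ≥ 3 and N = 4.
Check: N=4 gives T = 0.2109 < 0.24; N=3 gives T = 0.2813.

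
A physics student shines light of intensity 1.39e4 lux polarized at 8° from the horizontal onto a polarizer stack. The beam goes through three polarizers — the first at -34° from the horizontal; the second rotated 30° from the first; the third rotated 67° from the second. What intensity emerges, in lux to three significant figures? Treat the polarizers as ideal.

I₁ = 1.39e4 lux · cos²(42°) = 7676 lux.
I₂ = I₁ · cos²(30°) = 7676 · 0.75 = 5757 lux.
I₃ = I₂ · cos²(67°) = 5757 · 0.1527 = 879 lux.

I ≈ 879 lux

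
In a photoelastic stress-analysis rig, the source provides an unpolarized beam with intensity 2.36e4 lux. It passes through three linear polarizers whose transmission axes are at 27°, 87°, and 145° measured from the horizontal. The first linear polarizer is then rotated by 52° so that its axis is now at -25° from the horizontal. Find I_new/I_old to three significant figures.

I_new/I_old ≈ 0.561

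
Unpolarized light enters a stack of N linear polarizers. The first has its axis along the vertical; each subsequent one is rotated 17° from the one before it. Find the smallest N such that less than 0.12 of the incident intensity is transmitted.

N = 17

First polarizer halves the unpolarized light: factor 1/2.
Each further stage multiplies by cos²(17°) = 0.9145.
After N polarizers: T = 0.5·0.9145^(N−1). Require T < 0.12 ⇒ N−1 > ln(0.12/0.5)/ln(0.9145) = 15.97, so N−1 ≥ 16 and N = 17.
Check: N=17 gives T = 0.1197 < 0.12; N=16 gives T = 0.1309.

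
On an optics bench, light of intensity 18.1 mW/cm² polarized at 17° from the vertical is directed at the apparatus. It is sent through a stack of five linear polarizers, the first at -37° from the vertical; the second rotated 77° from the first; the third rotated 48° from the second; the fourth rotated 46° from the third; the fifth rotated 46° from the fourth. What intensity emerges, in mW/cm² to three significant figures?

I ≈ 0.0330 mW/cm²

I₁ = 18.1 mW/cm² · cos²(54°) = 6.253 mW/cm².
I₂ = I₁ · cos²(77°) = 6.253 · 0.0506 = 0.3164 mW/cm².
I₃ = I₂ · cos²(48°) = 0.3164 · 0.4477 = 0.1417 mW/cm².
I₄ = I₃ · cos²(46°) = 0.1417 · 0.4826 = 0.06837 mW/cm².
I₅ = I₄ · cos²(46°) = 0.06837 · 0.4826 = 0.03299 mW/cm².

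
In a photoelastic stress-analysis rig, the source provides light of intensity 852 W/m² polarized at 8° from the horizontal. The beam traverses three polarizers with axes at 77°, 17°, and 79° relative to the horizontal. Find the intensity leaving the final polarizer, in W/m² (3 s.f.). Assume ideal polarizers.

I ≈ 6.03 W/m²

By Malus's law, I₁ = 852 W/m² · cos²(69°) = 109.4 W/m².
I₂ = I₁ · cos²(60°) = 109.4 · 0.25 = 27.36 W/m².
I₃ = I₂ · cos²(62°) = 27.36 · 0.2204 = 6.029 W/m².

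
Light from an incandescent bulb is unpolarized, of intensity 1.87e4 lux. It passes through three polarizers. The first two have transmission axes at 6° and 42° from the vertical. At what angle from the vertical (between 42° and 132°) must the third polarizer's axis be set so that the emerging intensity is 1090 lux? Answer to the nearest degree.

θ ≈ 107°

Unpolarized light through the first polarizer → I₁ = ½ I₀, now polarized at 6°.
I₂ = I₁ cos²(42° − 6°) = 0.5 I₀ · cos²(36°) = 0.3273 I₀.
Target fraction: 1090 / 1.87e4 lux = 0.05829 of I₀.
Need I₃/I₀ = 0.05829, so cos²(θ − 42°) = 0.05829 / 0.3273 = 0.1781.
θ − 42° = arccos(√0.1781) = 65.0°, giving θ ≈ 42 + 65.0 = 107.0°.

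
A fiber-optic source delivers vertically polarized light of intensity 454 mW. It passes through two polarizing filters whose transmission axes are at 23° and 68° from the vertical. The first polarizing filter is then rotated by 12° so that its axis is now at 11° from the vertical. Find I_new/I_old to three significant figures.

Before rotation:
I₁ = I₀ cos²(23° − 0°) = I₀ cos²(23°) = 0.8473 I₀.
I₂ = I₁ cos²(68° − 23°) = 0.8473 I₀ · cos²(45°) = 0.4237 I₀.
After rotation:
I₁ = I₀ cos²(11° − 0°) = I₀ cos²(11°) = 0.9636 I₀.
I₂ = I₁ cos²(68° − 11°) = 0.9636 I₀ · cos²(57°) = 0.2858 I₀.
Ratio = 0.2858 / 0.4237 = 0.6747.

I_new/I_old ≈ 0.675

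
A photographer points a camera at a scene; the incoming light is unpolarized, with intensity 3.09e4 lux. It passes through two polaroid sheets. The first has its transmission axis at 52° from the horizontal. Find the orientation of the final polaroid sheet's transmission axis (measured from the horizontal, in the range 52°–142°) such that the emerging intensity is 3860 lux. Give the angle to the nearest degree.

θ ≈ 112°

Unpolarized light through the first polarizer → I₁ = ½ I₀, now polarized at 52°.
Target fraction: 3860 / 3.09e4 lux = 0.1249 of I₀.
Need I₂/I₀ = 0.1249, so cos²(θ − 52°) = 0.1249 / 0.5 = 0.2498.
θ − 52° = arccos(√0.2498) = 60.0°, giving θ ≈ 52 + 60.0 = 112.0°.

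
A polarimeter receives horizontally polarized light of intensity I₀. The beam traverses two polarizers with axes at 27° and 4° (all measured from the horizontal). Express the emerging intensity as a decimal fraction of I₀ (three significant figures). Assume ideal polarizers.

≈ 0.673 I₀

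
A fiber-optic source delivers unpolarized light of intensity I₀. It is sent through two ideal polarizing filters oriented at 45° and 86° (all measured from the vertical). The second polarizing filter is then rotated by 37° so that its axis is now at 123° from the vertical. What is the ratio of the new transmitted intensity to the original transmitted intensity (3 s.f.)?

Before rotation:
Unpolarized light through the first polarizer → I₁ = ½ I₀, now polarized at 45°.
I₂ = I₁ cos²(86° − 45°) = 0.5 I₀ · cos²(41°) = 0.2848 I₀.
After rotation:
Unpolarized light through the first polarizer → I₁ = ½ I₀, now polarized at 45°.
I₂ = I₁ cos²(123° − 45°) = 0.5 I₀ · cos²(78°) = 0.02161 I₀.
Ratio = 0.02161 / 0.2848 = 0.07589.

I_new/I_old ≈ 0.0759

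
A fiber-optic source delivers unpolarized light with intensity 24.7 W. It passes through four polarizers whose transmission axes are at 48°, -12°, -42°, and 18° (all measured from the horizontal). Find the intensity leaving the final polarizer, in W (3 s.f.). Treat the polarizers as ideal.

Unpolarized light through the first polarizer → I₁ = 24.7 W/2 = 12.35 W, polarized at 48°.
I₂ = I₁ · cos²(60°) = 12.35 · 0.25 = 3.088 W.
I₃ = I₂ · cos²(30°) = 3.088 · 0.75 = 2.316 W.
I₄ = I₃ · cos²(60°) = 2.316 · 0.25 = 0.5789 W.

I ≈ 0.579 W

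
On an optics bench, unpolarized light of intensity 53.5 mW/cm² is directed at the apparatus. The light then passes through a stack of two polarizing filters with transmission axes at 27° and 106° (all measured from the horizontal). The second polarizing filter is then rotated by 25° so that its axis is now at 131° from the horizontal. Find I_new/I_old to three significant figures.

I_new/I_old ≈ 1.61

Before rotation:
Unpolarized light through the first polarizer → I₁ = ½ I₀, now polarized at 27°.
I₂ = I₁ cos²(106° − 27°) = 0.5 I₀ · cos²(79°) = 0.0182 I₀.
After rotation:
Unpolarized light through the first polarizer → I₁ = ½ I₀, now polarized at 27°.
Angle between axes 1 and 2: 76°. I₂ = 0.5 I₀ · cos²(76°) = 0.02926 I₀.
Ratio = 0.02926 / 0.0182 = 1.608.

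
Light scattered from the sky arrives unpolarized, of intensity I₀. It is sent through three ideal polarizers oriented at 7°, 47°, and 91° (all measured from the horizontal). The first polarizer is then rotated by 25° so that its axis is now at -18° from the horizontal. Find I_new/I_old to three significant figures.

Before rotation:
Unpolarized light through the first polarizer → I₁ = ½ I₀, now polarized at 7°.
I₂ = I₁ cos²(47° − 7°) = 0.5 I₀ · cos²(40°) = 0.2934 I₀.
I₃ = I₂ cos²(91° − 47°) = 0.2934 I₀ · cos²(44°) = 0.1518 I₀.
After rotation:
Unpolarized light through the first polarizer → I₁ = ½ I₀, now polarized at -18°.
I₂ = I₁ cos²(47° + 18°) = 0.5 I₀ · cos²(65°) = 0.0893 I₀.
I₃ = I₂ cos²(91° − 47°) = 0.0893 I₀ · cos²(44°) = 0.04621 I₀.
Ratio = 0.04621 / 0.1518 = 0.3044.

I_new/I_old ≈ 0.304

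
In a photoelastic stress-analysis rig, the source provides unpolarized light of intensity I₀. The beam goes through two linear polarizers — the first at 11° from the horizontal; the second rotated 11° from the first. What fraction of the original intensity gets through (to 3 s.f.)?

Unpolarized light through the first polarizer → I₁ = ½ I₀, now polarized at 11°.
I₂ = I₁ cos²(11°) = 0.5 · 0.9636 I₀ = 0.4818 I₀.
Transmitted fraction = 0.4818.

≈ 0.482 I₀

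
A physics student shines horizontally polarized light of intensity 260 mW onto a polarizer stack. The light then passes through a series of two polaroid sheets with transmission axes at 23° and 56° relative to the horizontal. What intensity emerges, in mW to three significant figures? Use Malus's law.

By Malus's law, I₁ = 260 mW · cos²(23°) = 220.3 mW.
I₂ = I₁ · cos²(33°) = 220.3 · 0.7034 = 155 mW.

I ≈ 155 mW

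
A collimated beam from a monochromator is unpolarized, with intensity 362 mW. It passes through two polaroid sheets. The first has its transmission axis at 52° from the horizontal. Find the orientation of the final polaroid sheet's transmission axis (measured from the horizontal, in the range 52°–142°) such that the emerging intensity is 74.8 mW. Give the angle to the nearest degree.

θ ≈ 102°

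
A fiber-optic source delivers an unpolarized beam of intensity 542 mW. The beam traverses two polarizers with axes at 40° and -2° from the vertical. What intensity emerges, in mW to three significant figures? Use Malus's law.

Unpolarized light through the first polarizer → I₁ = 542 mW/2 = 271 mW, polarized at 40°.
I₂ = I₁ · cos²(42°) = 271 · 0.5523 = 149.7 mW.

I ≈ 150 mW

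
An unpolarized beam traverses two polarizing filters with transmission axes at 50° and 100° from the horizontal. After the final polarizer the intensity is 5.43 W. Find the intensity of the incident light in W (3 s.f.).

I₀ ≈ 26.3 W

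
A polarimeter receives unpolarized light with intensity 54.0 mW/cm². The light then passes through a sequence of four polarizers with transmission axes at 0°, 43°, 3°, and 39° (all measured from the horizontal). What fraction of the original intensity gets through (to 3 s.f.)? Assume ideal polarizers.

Unpolarized light through the first polarizer → I₁ = 54.0 mW/cm²/2 = 27 mW/cm², polarized at 0°.
I₂ = I₁ · cos²(43°) = 27 · 0.5349 = 14.44 mW/cm².
I₃ = I₂ · cos²(40°) = 14.44 · 0.5868 = 8.475 mW/cm².
I₄ = I₃ · cos²(36°) = 8.475 · 0.6545 = 5.547 mW/cm².
Transmitted fraction = 0.1027.

I/I₀ ≈ 0.103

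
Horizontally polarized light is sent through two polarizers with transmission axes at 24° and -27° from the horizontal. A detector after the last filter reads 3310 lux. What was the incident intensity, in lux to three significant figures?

I₀ ≈ 1.00e4 lux

By Malus's law, I₁ = I₀ cos²(24° − 0°) = I₀ cos²(24°) = 0.8346 I₀.
I₂ = I₁ cos²(-27° − 24°) = 0.8346 I₀ · cos²(51°) = 0.3305 I₀.
So 3310 lux = 0.3305 I₀, giving I₀ = 3310/0.3305 = 1.001e+04 lux.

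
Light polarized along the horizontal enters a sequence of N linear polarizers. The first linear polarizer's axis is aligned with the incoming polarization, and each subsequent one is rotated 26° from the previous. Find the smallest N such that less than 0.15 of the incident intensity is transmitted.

N = 10

First polarizer is aligned with the polarization: full transmission.
Each further stage multiplies by cos²(26°) = 0.8078.
After N polarizers: T = 0.8078^(N−1). Require T < 0.15 ⇒ N−1 > ln(0.15)/ln(0.8078) = 8.89, so N−1 ≥ 9 and N = 10.
Check: N=10 gives T = 0.1465 < 0.15; N=9 gives T = 0.1814.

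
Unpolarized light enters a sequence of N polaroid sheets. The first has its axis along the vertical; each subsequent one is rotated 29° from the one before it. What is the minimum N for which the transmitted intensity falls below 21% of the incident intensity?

N = 5

First polarizer halves the unpolarized light: factor 1/2.
Each further stage multiplies by cos²(29°) = 0.765.
After N polarizers: T = 0.5·0.765^(N−1). Require T < 0.21 ⇒ N−1 > ln(0.21/0.5)/ln(0.765) = 3.24, so N−1 ≥ 4 and N = 5.
Check: N=5 gives T = 0.1712 < 0.21; N=4 gives T = 0.2238.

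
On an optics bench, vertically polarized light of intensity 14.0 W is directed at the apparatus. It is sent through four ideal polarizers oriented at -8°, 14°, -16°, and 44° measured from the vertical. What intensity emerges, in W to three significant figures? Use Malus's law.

I ≈ 2.21 W

By Malus's law, I₁ = 14.0 W · cos²(8°) = 13.73 W.
I₂ = I₁ · cos²(22°) = 13.73 · 0.8597 = 11.8 W.
I₃ = I₂ · cos²(30°) = 11.8 · 0.75 = 8.852 W.
I₄ = I₃ · cos²(60°) = 8.852 · 0.25 = 2.213 W.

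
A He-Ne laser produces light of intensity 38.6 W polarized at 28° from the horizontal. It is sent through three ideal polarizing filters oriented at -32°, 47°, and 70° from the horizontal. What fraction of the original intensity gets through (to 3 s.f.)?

I/I₀ ≈ 0.00771

I₁ = 38.6 W · cos²(60°) = 9.65 W.
I₂ = I₁ · cos²(79°) = 9.65 · 0.03641 = 0.3513 W.
I₃ = I₂ · cos²(23°) = 0.3513 · 0.8473 = 0.2977 W.
Transmitted fraction = 0.007712.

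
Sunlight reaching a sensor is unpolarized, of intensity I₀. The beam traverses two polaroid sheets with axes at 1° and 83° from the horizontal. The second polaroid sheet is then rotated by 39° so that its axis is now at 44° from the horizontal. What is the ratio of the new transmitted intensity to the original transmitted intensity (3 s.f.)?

I_new/I_old ≈ 27.6

Before rotation:
Unpolarized light through the first polarizer → I₁ = ½ I₀, now polarized at 1°.
I₂ = I₁ cos²(83° − 1°) = 0.5 I₀ · cos²(82°) = 0.009685 I₀.
After rotation:
Unpolarized light through the first polarizer → I₁ = ½ I₀, now polarized at 1°.
I₂ = I₁ cos²(44° − 1°) = 0.5 I₀ · cos²(43°) = 0.2674 I₀.
Ratio = 0.2674 / 0.009685 = 27.61.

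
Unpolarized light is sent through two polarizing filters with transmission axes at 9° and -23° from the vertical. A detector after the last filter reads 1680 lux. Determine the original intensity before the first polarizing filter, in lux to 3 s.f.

I₀ ≈ 4670 lux

Unpolarized light through the first polarizer → I₁ = ½ I₀, now polarized at 9°.
I₂ = I₁ cos²(-23° − 9°) = 0.5 I₀ · cos²(32°) = 0.3596 I₀.
So 1680 lux = 0.3596 I₀, giving I₀ = 1680/0.3596 = 4672 lux.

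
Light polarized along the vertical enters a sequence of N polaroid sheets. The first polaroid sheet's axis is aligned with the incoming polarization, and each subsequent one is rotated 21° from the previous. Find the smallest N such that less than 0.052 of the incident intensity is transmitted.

First polarizer is aligned with the polarization: full transmission.
Each further stage multiplies by cos²(21°) = 0.8716.
After N polarizers: T = 0.8716^(N−1). Require T < 0.052 ⇒ N−1 > ln(0.052)/ln(0.8716) = 21.51, so N−1 ≥ 22 and N = 23.
Check: N=23 gives T = 0.0486 < 0.052; N=22 gives T = 0.05577.

N = 23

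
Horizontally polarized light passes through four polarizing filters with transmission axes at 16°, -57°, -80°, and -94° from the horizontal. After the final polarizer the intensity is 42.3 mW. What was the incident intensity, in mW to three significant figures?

I₀ ≈ 671 mW

By Malus's law, I₁ = I₀ cos²(16° − 0°) = I₀ cos²(16°) = 0.924 I₀.
I₂ = I₁ cos²(-57° − 16°) = 0.924 I₀ · cos²(73°) = 0.07899 I₀.
I₃ = I₂ cos²(-80° + 57°) = 0.07899 I₀ · cos²(23°) = 0.06693 I₀.
I₄ = I₃ cos²(-94° + 80°) = 0.06693 I₀ · cos²(14°) = 0.06301 I₀.
So 42.3 mW = 0.06301 I₀, giving I₀ = 42.3/0.06301 = 671.3 mW.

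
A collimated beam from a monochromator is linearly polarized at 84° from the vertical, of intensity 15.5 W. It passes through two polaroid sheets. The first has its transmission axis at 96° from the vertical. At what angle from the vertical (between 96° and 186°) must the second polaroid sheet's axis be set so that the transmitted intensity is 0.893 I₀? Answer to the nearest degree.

θ ≈ 111°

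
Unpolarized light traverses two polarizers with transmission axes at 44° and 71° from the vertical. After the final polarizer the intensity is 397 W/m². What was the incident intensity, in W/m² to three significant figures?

Unpolarized light through the first polarizer → I₁ = ½ I₀, now polarized at 44°.
I₂ = I₁ cos²(71° − 44°) = 0.5 I₀ · cos²(27°) = 0.3969 I₀.
So 397 W/m² = 0.3969 I₀, giving I₀ = 397/0.3969 = 1000 W/m².

I₀ ≈ 1000 W/m²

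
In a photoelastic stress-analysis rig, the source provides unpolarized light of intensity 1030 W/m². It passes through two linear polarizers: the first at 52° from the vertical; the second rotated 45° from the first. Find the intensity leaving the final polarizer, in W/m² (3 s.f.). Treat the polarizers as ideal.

I ≈ 258 W/m²

Unpolarized light through the first polarizer → I₁ = 1030 W/m²/2 = 515 W/m², polarized at 52°.
I₂ = I₁ · cos²(45°) = 515 · 0.5 = 257.5 W/m².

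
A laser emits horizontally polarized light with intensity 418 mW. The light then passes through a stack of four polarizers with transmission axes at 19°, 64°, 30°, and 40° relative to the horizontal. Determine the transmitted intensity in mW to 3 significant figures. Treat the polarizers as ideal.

By Malus's law, I₁ = 418 mW · cos²(19°) = 373.7 mW.
I₂ = I₁ · cos²(45°) = 373.7 · 0.5 = 186.8 mW.
I₃ = I₂ · cos²(34°) = 186.8 · 0.6873 = 128.4 mW.
I₄ = I₃ · cos²(10°) = 128.4 · 0.9698 = 124.5 mW.

I ≈ 125 mW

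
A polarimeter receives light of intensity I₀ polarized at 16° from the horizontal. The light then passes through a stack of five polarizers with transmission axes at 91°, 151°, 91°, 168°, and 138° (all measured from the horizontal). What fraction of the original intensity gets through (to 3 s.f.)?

I₁ = I₀ cos²(91° − 16°) = I₀ cos²(75°) = 0.06699 I₀.
I₂ = I₁ cos²(151° − 91°) = 0.06699 I₀ · cos²(60°) = 0.01675 I₀.
I₃ = I₂ cos²(91° − 151°) = 0.01675 I₀ · cos²(60°) = 0.004187 I₀.
I₄ = I₃ cos²(168° − 91°) = 0.004187 I₀ · cos²(77°) = 0.0002119 I₀.
I₅ = I₄ cos²(138° − 168°) = 0.0002119 I₀ · cos²(30°) = 0.0001589 I₀.
Transmitted fraction = 0.0001589.

≈ 0.000159 I₀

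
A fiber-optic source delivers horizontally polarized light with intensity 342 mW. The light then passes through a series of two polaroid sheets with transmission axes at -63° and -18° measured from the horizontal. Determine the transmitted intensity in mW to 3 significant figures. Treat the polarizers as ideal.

I ≈ 35.2 mW

I₁ = 342 mW · cos²(63°) = 70.49 mW.
I₂ = I₁ · cos²(45°) = 70.49 · 0.5 = 35.24 mW.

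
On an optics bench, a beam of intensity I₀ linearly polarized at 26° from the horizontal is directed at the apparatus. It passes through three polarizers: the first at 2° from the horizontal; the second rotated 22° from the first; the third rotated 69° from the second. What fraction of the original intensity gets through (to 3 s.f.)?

≈ 0.0921 I₀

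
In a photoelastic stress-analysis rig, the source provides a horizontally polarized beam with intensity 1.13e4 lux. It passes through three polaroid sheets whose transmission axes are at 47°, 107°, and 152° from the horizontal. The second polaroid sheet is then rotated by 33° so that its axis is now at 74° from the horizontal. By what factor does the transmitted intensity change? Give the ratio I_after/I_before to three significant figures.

Before rotation:
By Malus's law, I₁ = I₀ cos²(47° − 0°) = I₀ cos²(47°) = 0.4651 I₀.
I₂ = I₁ cos²(107° − 47°) = 0.4651 I₀ · cos²(60°) = 0.1163 I₀.
I₃ = I₂ cos²(152° − 107°) = 0.1163 I₀ · cos²(45°) = 0.05814 I₀.
After rotation:
I₁ = I₀ cos²(47° − 0°) = I₀ cos²(47°) = 0.4651 I₀.
I₂ = I₁ cos²(74° − 47°) = 0.4651 I₀ · cos²(27°) = 0.3693 I₀.
I₃ = I₂ cos²(152° − 74°) = 0.3693 I₀ · cos²(78°) = 0.01596 I₀.
Ratio = 0.01596 / 0.05814 = 0.2745.

I_new/I_old ≈ 0.275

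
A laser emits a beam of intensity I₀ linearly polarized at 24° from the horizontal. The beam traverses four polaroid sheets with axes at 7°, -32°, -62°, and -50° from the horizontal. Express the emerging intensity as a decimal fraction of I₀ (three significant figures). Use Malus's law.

By Malus's law, I₁ = I₀ cos²(7° − 24°) = I₀ cos²(17°) = 0.9145 I₀.
I₂ = I₁ cos²(-32° − 7°) = 0.9145 I₀ · cos²(39°) = 0.5523 I₀.
I₃ = I₂ cos²(-62° + 32°) = 0.5523 I₀ · cos²(30°) = 0.4142 I₀.
I₄ = I₃ cos²(-50° + 62°) = 0.4142 I₀ · cos²(12°) = 0.3963 I₀.
Transmitted fraction = 0.3963.

≈ 0.396 I₀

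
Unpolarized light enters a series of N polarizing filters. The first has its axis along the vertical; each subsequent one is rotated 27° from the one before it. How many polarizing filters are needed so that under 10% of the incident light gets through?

N = 8

First polarizer halves the unpolarized light: factor 1/2.
Each further stage multiplies by cos²(27°) = 0.7939.
After N polarizers: T = 0.5·0.7939^(N−1). Require T < 0.10 ⇒ N−1 > ln(0.10/0.5)/ln(0.7939) = 6.97, so N−1 ≥ 7 and N = 8.
Check: N=8 gives T = 0.09938 < 0.10; N=7 gives T = 0.1252.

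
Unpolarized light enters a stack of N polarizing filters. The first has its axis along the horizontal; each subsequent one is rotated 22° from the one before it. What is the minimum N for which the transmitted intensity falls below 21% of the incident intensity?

N = 7

First polarizer halves the unpolarized light: factor 1/2.
Each further stage multiplies by cos²(22°) = 0.8597.
After N polarizers: T = 0.5·0.8597^(N−1). Require T < 0.21 ⇒ N−1 > ln(0.21/0.5)/ln(0.8597) = 5.74, so N−1 ≥ 6 and N = 7.
Check: N=7 gives T = 0.2018 < 0.21; N=6 gives T = 0.2348.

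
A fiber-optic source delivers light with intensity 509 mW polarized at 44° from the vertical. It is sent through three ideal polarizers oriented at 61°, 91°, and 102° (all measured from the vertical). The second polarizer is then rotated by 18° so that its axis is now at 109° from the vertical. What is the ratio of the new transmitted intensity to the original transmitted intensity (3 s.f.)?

Before rotation:
By Malus's law, I₁ = I₀ cos²(61° − 44°) = I₀ cos²(17°) = 0.9145 I₀.
I₂ = I₁ cos²(91° − 61°) = 0.9145 I₀ · cos²(30°) = 0.6859 I₀.
I₃ = I₂ cos²(102° − 91°) = 0.6859 I₀ · cos²(11°) = 0.6609 I₀.
After rotation:
I₁ = I₀ cos²(61° − 44°) = I₀ cos²(17°) = 0.9145 I₀.
I₂ = I₁ cos²(109° − 61°) = 0.9145 I₀ · cos²(48°) = 0.4095 I₀.
I₃ = I₂ cos²(102° − 109°) = 0.4095 I₀ · cos²(7°) = 0.4034 I₀.
Ratio = 0.4034 / 0.6609 = 0.6103.

I_new/I_old ≈ 0.610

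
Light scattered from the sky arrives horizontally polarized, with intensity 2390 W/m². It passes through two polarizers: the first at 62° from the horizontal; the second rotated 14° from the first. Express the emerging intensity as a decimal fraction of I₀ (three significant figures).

I/I₀ ≈ 0.208

I₁ = 2390 W/m² · cos²(62°) = 526.8 W/m².
I₂ = I₁ · cos²(14°) = 526.8 · 0.9415 = 495.9 W/m².
Transmitted fraction = 0.2075.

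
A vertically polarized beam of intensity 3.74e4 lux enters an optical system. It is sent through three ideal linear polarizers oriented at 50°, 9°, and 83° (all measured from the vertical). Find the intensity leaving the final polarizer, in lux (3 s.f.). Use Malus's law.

By Malus's law, I₁ = 3.74e4 lux · cos²(50°) = 1.545e+04 lux.
I₂ = I₁ · cos²(41°) = 1.545e+04 · 0.5696 = 8802 lux.
I₃ = I₂ · cos²(74°) = 8802 · 0.07598 = 668.7 lux.

I ≈ 669 lux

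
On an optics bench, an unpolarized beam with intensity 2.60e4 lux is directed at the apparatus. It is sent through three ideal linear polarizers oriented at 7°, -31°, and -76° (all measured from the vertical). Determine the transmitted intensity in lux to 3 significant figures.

I ≈ 4040 lux

Unpolarized light through the first polarizer → I₁ = 2.60e4 lux/2 = 1.3e+04 lux, polarized at 7°.
I₂ = I₁ · cos²(38°) = 1.3e+04 · 0.621 = 8072 lux.
I₃ = I₂ · cos²(45°) = 8072 · 0.5 = 4036 lux.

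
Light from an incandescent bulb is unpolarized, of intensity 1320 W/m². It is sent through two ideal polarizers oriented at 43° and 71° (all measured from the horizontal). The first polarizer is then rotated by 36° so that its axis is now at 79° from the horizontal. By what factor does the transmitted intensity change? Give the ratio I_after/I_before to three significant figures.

I_new/I_old ≈ 1.26

Before rotation:
Unpolarized light through the first polarizer → I₁ = ½ I₀, now polarized at 43°.
I₂ = I₁ cos²(71° − 43°) = 0.5 I₀ · cos²(28°) = 0.3898 I₀.
After rotation:
Unpolarized light through the first polarizer → I₁ = ½ I₀, now polarized at 79°.
I₂ = I₁ cos²(71° − 79°) = 0.5 I₀ · cos²(8°) = 0.4903 I₀.
Ratio = 0.4903 / 0.3898 = 1.258.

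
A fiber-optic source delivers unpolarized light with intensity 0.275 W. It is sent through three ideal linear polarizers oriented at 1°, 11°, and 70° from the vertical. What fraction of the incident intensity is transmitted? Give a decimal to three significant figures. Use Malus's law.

Unpolarized light through the first polarizer → I₁ = 0.275 W/2 = 0.1375 W, polarized at 1°.
I₂ = I₁ · cos²(10°) = 0.1375 · 0.9698 = 0.1334 W.
I₃ = I₂ · cos²(59°) = 0.1334 · 0.2653 = 0.03537 W.
Transmitted fraction = 0.1286.

I/I₀ ≈ 0.129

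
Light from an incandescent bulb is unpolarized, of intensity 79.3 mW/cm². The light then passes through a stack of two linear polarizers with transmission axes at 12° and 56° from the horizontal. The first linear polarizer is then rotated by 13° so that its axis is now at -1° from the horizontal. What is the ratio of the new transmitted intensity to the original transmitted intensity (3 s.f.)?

I_new/I_old ≈ 0.573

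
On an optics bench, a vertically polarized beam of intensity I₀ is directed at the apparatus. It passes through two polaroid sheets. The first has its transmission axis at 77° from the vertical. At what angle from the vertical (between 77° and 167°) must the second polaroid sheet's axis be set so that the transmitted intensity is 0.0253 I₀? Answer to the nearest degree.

I₁ = I₀ cos²(77° − 0°) = I₀ cos²(77°) = 0.0506 I₀.
Need I₂/I₀ = 0.0253, so cos²(θ − 77°) = 0.0253 / 0.0506 = 0.5.
θ − 77° = arccos(√0.5) = 45.0°, giving θ ≈ 77 + 45.0 = 122.0°.

θ ≈ 122°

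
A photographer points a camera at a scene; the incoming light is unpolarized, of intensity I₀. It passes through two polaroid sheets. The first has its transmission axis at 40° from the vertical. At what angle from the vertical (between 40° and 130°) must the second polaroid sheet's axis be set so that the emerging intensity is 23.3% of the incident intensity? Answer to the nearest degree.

Unpolarized light through the first polarizer → I₁ = ½ I₀, now polarized at 40°.
Need I₂/I₀ = 0.233, so cos²(θ − 40°) = 0.233 / 0.5 = 0.466.
θ − 40° = arccos(√0.466) = 46.9°, giving θ ≈ 40 + 46.9 = 86.9°.

θ ≈ 87°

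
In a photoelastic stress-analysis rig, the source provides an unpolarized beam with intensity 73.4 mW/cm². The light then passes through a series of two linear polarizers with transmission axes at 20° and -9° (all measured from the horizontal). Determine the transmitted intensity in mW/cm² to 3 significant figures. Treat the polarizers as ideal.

Unpolarized light through the first polarizer → I₁ = 73.4 mW/cm²/2 = 36.7 mW/cm², polarized at 20°.
I₂ = I₁ · cos²(29°) = 36.7 · 0.765 = 28.07 mW/cm².

I ≈ 28.1 mW/cm²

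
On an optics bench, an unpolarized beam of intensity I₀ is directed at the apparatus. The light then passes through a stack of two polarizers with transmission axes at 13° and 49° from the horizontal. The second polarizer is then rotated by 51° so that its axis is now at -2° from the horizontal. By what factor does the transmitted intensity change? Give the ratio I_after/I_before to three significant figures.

I_new/I_old ≈ 1.43

Before rotation:
Unpolarized light through the first polarizer → I₁ = ½ I₀, now polarized at 13°.
I₂ = I₁ cos²(49° − 13°) = 0.5 I₀ · cos²(36°) = 0.3273 I₀.
After rotation:
Unpolarized light through the first polarizer → I₁ = ½ I₀, now polarized at 13°.
I₂ = I₁ cos²(-2° − 13°) = 0.5 I₀ · cos²(15°) = 0.4665 I₀.
Ratio = 0.4665 / 0.3273 = 1.426.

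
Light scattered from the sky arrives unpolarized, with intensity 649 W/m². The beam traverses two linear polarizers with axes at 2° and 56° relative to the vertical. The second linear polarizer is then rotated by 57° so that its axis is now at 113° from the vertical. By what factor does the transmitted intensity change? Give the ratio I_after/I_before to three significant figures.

I_new/I_old ≈ 0.372

Before rotation:
Unpolarized light through the first polarizer → I₁ = ½ I₀, now polarized at 2°.
I₂ = I₁ cos²(56° − 2°) = 0.5 I₀ · cos²(54°) = 0.1727 I₀.
After rotation:
Unpolarized light through the first polarizer → I₁ = ½ I₀, now polarized at 2°.
Angle between axes 1 and 2: 69°. I₂ = 0.5 I₀ · cos²(69°) = 0.06421 I₀.
Ratio = 0.06421 / 0.1727 = 0.3717.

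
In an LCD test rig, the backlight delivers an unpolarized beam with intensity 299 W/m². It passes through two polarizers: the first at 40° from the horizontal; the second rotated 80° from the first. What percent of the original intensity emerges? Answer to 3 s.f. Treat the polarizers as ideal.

Unpolarized light through the first polarizer → I₁ = 299 W/m²/2 = 149.5 W/m², polarized at 40°.
I₂ = I₁ · cos²(80°) = 149.5 · 0.03015 = 4.508 W/m².
That is 1.508% of the incident intensity.

≈ 1.51%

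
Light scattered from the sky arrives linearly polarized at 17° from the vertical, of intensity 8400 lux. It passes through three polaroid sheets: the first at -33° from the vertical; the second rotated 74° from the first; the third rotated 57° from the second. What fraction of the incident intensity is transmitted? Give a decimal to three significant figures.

I₁ = 8400 lux · cos²(50°) = 3471 lux.
I₂ = I₁ · cos²(74°) = 3471 · 0.07598 = 263.7 lux.
I₃ = I₂ · cos²(57°) = 263.7 · 0.2966 = 78.22 lux.
Transmitted fraction = 0.009312.

I/I₀ ≈ 0.00931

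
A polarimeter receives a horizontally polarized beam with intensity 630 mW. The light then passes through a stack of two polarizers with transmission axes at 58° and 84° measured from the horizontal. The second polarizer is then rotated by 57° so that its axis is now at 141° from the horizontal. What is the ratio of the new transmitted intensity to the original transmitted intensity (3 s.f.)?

Before rotation:
I₁ = I₀ cos²(58° − 0°) = I₀ cos²(58°) = 0.2808 I₀.
I₂ = I₁ cos²(84° − 58°) = 0.2808 I₀ · cos²(26°) = 0.2269 I₀.
After rotation:
I₁ = I₀ cos²(58° − 0°) = I₀ cos²(58°) = 0.2808 I₀.
I₂ = I₁ cos²(141° − 58°) = 0.2808 I₀ · cos²(83°) = 0.004171 I₀.
Ratio = 0.004171 / 0.2269 = 0.01839.

I_new/I_old ≈ 0.0184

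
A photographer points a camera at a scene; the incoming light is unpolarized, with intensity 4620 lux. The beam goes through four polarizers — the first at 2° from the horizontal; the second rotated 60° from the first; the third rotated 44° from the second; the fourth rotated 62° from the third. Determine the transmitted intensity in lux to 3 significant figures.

I ≈ 65.9 lux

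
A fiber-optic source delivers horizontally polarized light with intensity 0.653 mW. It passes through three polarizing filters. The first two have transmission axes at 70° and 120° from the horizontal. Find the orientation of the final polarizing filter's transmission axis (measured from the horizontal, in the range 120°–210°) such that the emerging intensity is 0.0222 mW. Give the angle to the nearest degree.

By Malus's law, I₁ = I₀ cos²(70° − 0°) = I₀ cos²(70°) = 0.117 I₀.
I₂ = I₁ cos²(120° − 70°) = 0.117 I₀ · cos²(50°) = 0.04833 I₀.
Target fraction: 0.0222 / 0.653 mW = 0.034 of I₀.
Need I₃/I₀ = 0.034, so cos²(θ − 120°) = 0.034 / 0.04833 = 0.7034.
θ − 120° = arccos(√0.7034) = 33.0°, giving θ ≈ 120 + 33.0 = 153.0°.

θ ≈ 153°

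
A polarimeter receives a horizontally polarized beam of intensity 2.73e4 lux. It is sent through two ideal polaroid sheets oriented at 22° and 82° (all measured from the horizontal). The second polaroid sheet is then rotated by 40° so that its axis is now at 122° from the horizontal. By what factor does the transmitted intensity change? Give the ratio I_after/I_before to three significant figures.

Before rotation:
By Malus's law, I₁ = I₀ cos²(22° − 0°) = I₀ cos²(22°) = 0.8597 I₀.
I₂ = I₁ cos²(82° − 22°) = 0.8597 I₀ · cos²(60°) = 0.2149 I₀.
After rotation:
I₁ = I₀ cos²(22° − 0°) = I₀ cos²(22°) = 0.8597 I₀.
Angle between axes 1 and 2: 80°. I₂ = 0.8597 I₀ · cos²(80°) = 0.02592 I₀.
Ratio = 0.02592 / 0.2149 = 0.1206.

I_new/I_old ≈ 0.121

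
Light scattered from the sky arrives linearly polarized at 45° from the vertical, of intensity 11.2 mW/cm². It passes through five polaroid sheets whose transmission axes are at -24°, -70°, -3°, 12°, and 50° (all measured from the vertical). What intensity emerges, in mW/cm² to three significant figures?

I₁ = 11.2 mW/cm² · cos²(69°) = 1.438 mW/cm².
I₂ = I₁ · cos²(46°) = 1.438 · 0.4826 = 0.6941 mW/cm².
I₃ = I₂ · cos²(67°) = 0.6941 · 0.1527 = 0.106 mW/cm².
I₄ = I₃ · cos²(15°) = 0.106 · 0.933 = 0.09887 mW/cm².
I₅ = I₄ · cos²(38°) = 0.09887 · 0.621 = 0.06139 mW/cm².

I ≈ 0.0614 mW/cm²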